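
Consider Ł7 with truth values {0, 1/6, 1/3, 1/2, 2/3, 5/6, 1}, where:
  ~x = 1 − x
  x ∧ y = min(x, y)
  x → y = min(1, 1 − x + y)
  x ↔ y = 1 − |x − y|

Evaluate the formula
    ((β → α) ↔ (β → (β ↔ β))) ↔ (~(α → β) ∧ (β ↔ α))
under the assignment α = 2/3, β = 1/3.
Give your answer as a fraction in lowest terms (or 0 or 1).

1/3

β → α = 1/3 → 2/3 = 1
β ↔ β = 1/3 ↔ 1/3 = 1
β → (β ↔ β) = 1/3 → 1 = 1
(β → α) ↔ (β → (β ↔ β)) = 1 ↔ 1 = 1
α → β = 2/3 → 1/3 = 2/3
~(α → β) = ~2/3 = 1/3
β ↔ α = 1/3 ↔ 2/3 = 2/3
~(α → β) ∧ (β ↔ α) = 1/3 ∧ 2/3 = 1/3
((β → α) ↔ (β → (β ↔ β))) ↔ (~(α → β) ∧ (β ↔ α)) = 1 ↔ 1/3 = 1/3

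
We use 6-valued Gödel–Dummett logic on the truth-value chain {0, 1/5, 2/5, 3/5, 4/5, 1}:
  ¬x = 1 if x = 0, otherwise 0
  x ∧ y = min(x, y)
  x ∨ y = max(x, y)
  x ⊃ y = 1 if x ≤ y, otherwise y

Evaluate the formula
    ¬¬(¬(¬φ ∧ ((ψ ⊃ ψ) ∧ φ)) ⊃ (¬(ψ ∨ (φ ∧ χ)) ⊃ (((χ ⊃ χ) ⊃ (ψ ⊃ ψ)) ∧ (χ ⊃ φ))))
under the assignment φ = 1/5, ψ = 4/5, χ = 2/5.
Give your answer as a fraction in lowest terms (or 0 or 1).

¬φ = ¬1/5 = 0
ψ ⊃ ψ = 4/5 ⊃ 4/5 = 1
(ψ ⊃ ψ) ∧ φ = 1 ∧ 1/5 = 1/5
¬φ ∧ ((ψ ⊃ ψ) ∧ φ) = 0 ∧ 1/5 = 0
¬(¬φ ∧ ((ψ ⊃ ψ) ∧ φ)) = ¬0 = 1
φ ∧ χ = 1/5 ∧ 2/5 = 1/5
ψ ∨ (φ ∧ χ) = 4/5 ∨ 1/5 = 4/5
¬(ψ ∨ (φ ∧ χ)) = ¬4/5 = 0
χ ⊃ χ = 2/5 ⊃ 2/5 = 1
ψ ⊃ ψ = 4/5 ⊃ 4/5 = 1
(χ ⊃ χ) ⊃ (ψ ⊃ ψ) = 1 ⊃ 1 = 1
χ ⊃ φ = 2/5 ⊃ 1/5 = 1/5
((χ ⊃ χ) ⊃ (ψ ⊃ ψ)) ∧ (χ ⊃ φ) = 1 ∧ 1/5 = 1/5
¬(ψ ∨ (φ ∧ χ)) ⊃ (((χ ⊃ χ) ⊃ (ψ ⊃ ψ)) ∧ (χ ⊃ φ)) = 0 ⊃ 1/5 = 1
¬(¬φ ∧ ((ψ ⊃ ψ) ∧ φ)) ⊃ (¬(ψ ∨ (φ ∧ χ)) ⊃ (((χ ⊃ χ) ⊃ (ψ ⊃ ψ)) ∧ (χ ⊃ φ))) = 1 ⊃ 1 = 1
¬(¬(¬φ ∧ ((ψ ⊃ ψ) ∧ φ)) ⊃ (¬(ψ ∨ (φ ∧ χ)) ⊃ (((χ ⊃ χ) ⊃ (ψ ⊃ ψ)) ∧ (χ ⊃ φ)))) = ¬1 = 0
¬¬(¬(¬φ ∧ ((ψ ⊃ ψ) ∧ φ)) ⊃ (¬(ψ ∨ (φ ∧ χ)) ⊃ (((χ ⊃ χ) ⊃ (ψ ⊃ ψ)) ∧ (χ ⊃ φ)))) = ¬0 = 1

1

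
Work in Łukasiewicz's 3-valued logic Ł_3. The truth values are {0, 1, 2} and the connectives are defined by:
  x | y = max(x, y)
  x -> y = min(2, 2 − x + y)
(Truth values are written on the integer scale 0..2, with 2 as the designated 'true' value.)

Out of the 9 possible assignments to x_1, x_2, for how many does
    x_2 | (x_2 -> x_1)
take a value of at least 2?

8

x_1 = 0, x_2 = 0 ↦ 2  ≥
x_1 = 0, x_2 = 1 ↦ 1  <
x_1 = 0, x_2 = 2 ↦ 2  ≥
x_1 = 1, x_2 = 0 ↦ 2  ≥
x_1 = 1, x_2 = 1 ↦ 2  ≥
x_1 = 1, x_2 = 2 ↦ 2  ≥
x_1 = 2, x_2 = 0 ↦ 2  ≥
x_1 = 2, x_2 = 1 ↦ 2  ≥
x_1 = 2, x_2 = 2 ↦ 2  ≥
So 8 of the 9 assignments meet the threshold.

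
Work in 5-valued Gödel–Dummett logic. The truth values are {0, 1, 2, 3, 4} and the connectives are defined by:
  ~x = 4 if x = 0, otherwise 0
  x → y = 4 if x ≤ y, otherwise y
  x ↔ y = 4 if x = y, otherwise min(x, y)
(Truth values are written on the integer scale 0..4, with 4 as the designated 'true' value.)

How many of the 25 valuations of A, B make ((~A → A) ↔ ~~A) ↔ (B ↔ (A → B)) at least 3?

19

value 4: 15 assignments (counts)
value 3: 4 assignments (counts)
value 2: 3 assignments
value 1: 2 assignments
value 0: 1 assignment
So 19 of the 25 assignments meet the threshold.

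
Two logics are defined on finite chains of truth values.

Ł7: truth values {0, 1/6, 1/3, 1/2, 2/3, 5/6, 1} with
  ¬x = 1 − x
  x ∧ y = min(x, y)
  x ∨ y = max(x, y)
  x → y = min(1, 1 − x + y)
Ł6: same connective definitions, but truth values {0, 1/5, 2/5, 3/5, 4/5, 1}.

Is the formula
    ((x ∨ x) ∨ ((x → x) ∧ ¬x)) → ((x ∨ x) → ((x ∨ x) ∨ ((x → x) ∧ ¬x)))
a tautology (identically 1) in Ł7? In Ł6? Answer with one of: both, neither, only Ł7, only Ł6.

In Ł7: every assignment gives 1 — tautology.
In Ł6: every assignment gives 1 — tautology.

both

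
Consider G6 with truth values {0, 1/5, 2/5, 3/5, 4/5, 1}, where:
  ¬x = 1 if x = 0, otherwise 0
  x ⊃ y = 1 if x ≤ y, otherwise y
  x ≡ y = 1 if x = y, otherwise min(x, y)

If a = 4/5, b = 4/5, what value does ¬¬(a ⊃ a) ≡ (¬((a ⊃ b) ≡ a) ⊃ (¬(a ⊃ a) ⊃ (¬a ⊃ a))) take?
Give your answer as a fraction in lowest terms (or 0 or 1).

a ⊃ a = 4/5 ⊃ 4/5 = 1
¬(a ⊃ a) = ¬1 = 0
¬¬(a ⊃ a) = ¬0 = 1
a ⊃ b = 4/5 ⊃ 4/5 = 1
(a ⊃ b) ≡ a = 1 ≡ 4/5 = 4/5
¬((a ⊃ b) ≡ a) = ¬4/5 = 0
a ⊃ a = 4/5 ⊃ 4/5 = 1
¬(a ⊃ a) = ¬1 = 0
¬a = ¬4/5 = 0
¬a ⊃ a = 0 ⊃ 4/5 = 1
¬(a ⊃ a) ⊃ (¬a ⊃ a) = 0 ⊃ 1 = 1
¬((a ⊃ b) ≡ a) ⊃ (¬(a ⊃ a) ⊃ (¬a ⊃ a)) = 0 ⊃ 1 = 1
¬¬(a ⊃ a) ≡ (¬((a ⊃ b) ≡ a) ⊃ (¬(a ⊃ a) ⊃ (¬a ⊃ a))) = 1 ≡ 1 = 1

1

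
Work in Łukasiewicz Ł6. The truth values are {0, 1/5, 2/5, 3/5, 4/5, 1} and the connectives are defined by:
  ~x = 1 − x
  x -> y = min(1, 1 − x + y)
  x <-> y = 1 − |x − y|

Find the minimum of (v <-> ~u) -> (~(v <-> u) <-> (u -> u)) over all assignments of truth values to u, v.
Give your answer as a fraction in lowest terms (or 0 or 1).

Take u = 2/5, v = 2/5:
~u = ~2/5 = 3/5
v <-> ~u = 2/5 <-> 3/5 = 4/5
v <-> u = 2/5 <-> 2/5 = 1
~(v <-> u) = ~1 = 0
u -> u = 2/5 -> 2/5 = 1
~(v <-> u) <-> (u -> u) = 0 <-> 1 = 0
(v <-> ~u) -> (~(v <-> u) <-> (u -> u)) = 4/5 -> 0 = 1/5
No assignment yields a value below 1/5, so this is the minimum.

1/5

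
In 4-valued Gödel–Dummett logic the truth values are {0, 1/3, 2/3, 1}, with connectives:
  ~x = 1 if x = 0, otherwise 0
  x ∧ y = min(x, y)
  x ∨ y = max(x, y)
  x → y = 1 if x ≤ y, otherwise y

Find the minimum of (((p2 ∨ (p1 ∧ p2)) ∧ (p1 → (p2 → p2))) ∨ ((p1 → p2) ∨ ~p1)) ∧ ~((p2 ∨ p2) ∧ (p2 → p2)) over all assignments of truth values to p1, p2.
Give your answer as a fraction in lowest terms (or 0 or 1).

Take p1 = 0, p2 = 1/3:
p1 ∧ p2 = 0 ∧ 1/3 = 0
p2 ∨ (p1 ∧ p2) = 1/3 ∨ 0 = 1/3
p2 → p2 = 1/3 → 1/3 = 1
p1 → (p2 → p2) = 0 → 1 = 1
(p2 ∨ (p1 ∧ p2)) ∧ (p1 → (p2 → p2)) = 1/3 ∧ 1 = 1/3
p1 → p2 = 0 → 1/3 = 1
~p1 = ~0 = 1
(p1 → p2) ∨ ~p1 = 1 ∨ 1 = 1
((p2 ∨ (p1 ∧ p2)) ∧ (p1 → (p2 → p2))) ∨ ((p1 → p2) ∨ ~p1) = 1/3 ∨ 1 = 1
p2 ∨ p2 = 1/3 ∨ 1/3 = 1/3
p2 → p2 = 1/3 → 1/3 = 1
(p2 ∨ p2) ∧ (p2 → p2) = 1/3 ∧ 1 = 1/3
~((p2 ∨ p2) ∧ (p2 → p2)) = ~1/3 = 0
(((p2 ∨ (p1 ∧ p2)) ∧ (p1 → (p2 → p2))) ∨ ((p1 → p2) ∨ ~p1)) ∧ ~((p2 ∨ p2) ∧ (p2 → p2)) = 1 ∧ 0 = 0
No assignment yields a value below 0, so this is the minimum.

0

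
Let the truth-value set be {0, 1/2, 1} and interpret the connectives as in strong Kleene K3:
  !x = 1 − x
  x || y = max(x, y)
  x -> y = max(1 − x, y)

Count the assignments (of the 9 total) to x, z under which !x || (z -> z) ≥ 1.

7

x = 0, z = 0 ↦ 1  ≥
x = 0, z = 1/2 ↦ 1  ≥
x = 0, z = 1 ↦ 1  ≥
x = 1/2, z = 0 ↦ 1  ≥
x = 1/2, z = 1/2 ↦ 1/2  <
x = 1/2, z = 1 ↦ 1  ≥
x = 1, z = 0 ↦ 1  ≥
x = 1, z = 1/2 ↦ 1/2  <
x = 1, z = 1 ↦ 1  ≥
So 7 of the 9 assignments meet the threshold.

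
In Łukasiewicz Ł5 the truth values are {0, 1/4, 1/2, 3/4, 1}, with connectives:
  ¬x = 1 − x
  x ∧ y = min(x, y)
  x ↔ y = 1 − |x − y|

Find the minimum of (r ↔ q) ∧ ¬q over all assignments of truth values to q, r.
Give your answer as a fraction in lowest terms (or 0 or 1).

0

Take q = 0, r = 1:
r ↔ q = 1 ↔ 0 = 0
¬q = ¬0 = 1
(r ↔ q) ∧ ¬q = 0 ∧ 1 = 0
No assignment yields a value below 0, so this is the minimum.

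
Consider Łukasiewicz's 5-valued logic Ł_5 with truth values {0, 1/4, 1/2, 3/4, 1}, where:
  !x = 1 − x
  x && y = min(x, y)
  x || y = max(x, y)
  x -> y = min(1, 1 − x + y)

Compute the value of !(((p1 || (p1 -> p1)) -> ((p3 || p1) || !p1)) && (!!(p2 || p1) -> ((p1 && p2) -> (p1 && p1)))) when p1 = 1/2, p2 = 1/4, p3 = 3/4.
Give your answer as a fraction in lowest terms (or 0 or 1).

p1 -> p1 = 1/2 -> 1/2 = 1
p1 || (p1 -> p1) = 1/2 || 1 = 1
p3 || p1 = 3/4 || 1/2 = 3/4
!p1 = !1/2 = 1/2
(p3 || p1) || !p1 = 3/4 || 1/2 = 3/4
(p1 || (p1 -> p1)) -> ((p3 || p1) || !p1) = 1 -> 3/4 = 3/4
p2 || p1 = 1/4 || 1/2 = 1/2
!(p2 || p1) = !1/2 = 1/2
!!(p2 || p1) = !1/2 = 1/2
p1 && p2 = 1/2 && 1/4 = 1/4
p1 && p1 = 1/2 && 1/2 = 1/2
(p1 && p2) -> (p1 && p1) = 1/4 -> 1/2 = 1
!!(p2 || p1) -> ((p1 && p2) -> (p1 && p1)) = 1/2 -> 1 = 1
((p1 || (p1 -> p1)) -> ((p3 || p1) || !p1)) && (!!(p2 || p1) -> ((p1 && p2) -> (p1 && p1))) = 3/4 && 1 = 3/4
!(((p1 || (p1 -> p1)) -> ((p3 || p1) || !p1)) && (!!(p2 || p1) -> ((p1 && p2) -> (p1 && p1)))) = !3/4 = 1/4

1/4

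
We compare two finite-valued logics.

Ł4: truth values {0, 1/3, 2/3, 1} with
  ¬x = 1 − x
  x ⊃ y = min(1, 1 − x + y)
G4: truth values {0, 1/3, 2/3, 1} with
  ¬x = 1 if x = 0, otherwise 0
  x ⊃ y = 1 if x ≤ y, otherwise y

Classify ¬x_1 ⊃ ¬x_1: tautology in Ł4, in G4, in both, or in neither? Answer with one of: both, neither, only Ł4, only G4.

In Ł4: every assignment gives 1 — tautology.
In G4: every assignment gives 1 — tautology.

both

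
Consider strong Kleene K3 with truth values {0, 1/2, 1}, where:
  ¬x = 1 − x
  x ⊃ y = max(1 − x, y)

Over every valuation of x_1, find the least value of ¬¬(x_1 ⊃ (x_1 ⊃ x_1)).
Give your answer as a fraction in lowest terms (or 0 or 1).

Take x_1 = 1/2:
x_1 ⊃ x_1 = 1/2 ⊃ 1/2 = 1/2
x_1 ⊃ (x_1 ⊃ x_1) = 1/2 ⊃ 1/2 = 1/2
¬(x_1 ⊃ (x_1 ⊃ x_1)) = ¬1/2 = 1/2
¬¬(x_1 ⊃ (x_1 ⊃ x_1)) = ¬1/2 = 1/2
No assignment yields a value below 1/2, so this is the minimum.

1/2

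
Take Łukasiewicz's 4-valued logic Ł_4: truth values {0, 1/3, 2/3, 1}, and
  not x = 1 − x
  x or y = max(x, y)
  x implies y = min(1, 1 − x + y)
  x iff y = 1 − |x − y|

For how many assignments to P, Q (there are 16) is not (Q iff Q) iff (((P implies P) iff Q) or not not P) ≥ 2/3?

4

P = 0, Q = 0 ↦ 1  ≥
P = 0, Q = 1/3 ↦ 2/3  ≥
P = 0, Q = 2/3 ↦ 1/3  <
P = 0, Q = 1 ↦ 0  <
P = 1/3, Q = 0 ↦ 2/3  ≥
P = 1/3, Q = 1/3 ↦ 2/3  ≥
P = 1/3, Q = 2/3 ↦ 1/3  <
P = 1/3, Q = 1 ↦ 0  <
P = 2/3, Q = 0 ↦ 1/3  <
P = 2/3, Q = 1/3 ↦ 1/3  <
P = 2/3, Q = 2/3 ↦ 1/3  <
P = 2/3, Q = 1 ↦ 0  <
P = 1, Q = 0 ↦ 0  <
P = 1, Q = 1/3 ↦ 0  <
P = 1, Q = 2/3 ↦ 0  <
P = 1, Q = 1 ↦ 0  <
So 4 of the 16 assignments meet the threshold.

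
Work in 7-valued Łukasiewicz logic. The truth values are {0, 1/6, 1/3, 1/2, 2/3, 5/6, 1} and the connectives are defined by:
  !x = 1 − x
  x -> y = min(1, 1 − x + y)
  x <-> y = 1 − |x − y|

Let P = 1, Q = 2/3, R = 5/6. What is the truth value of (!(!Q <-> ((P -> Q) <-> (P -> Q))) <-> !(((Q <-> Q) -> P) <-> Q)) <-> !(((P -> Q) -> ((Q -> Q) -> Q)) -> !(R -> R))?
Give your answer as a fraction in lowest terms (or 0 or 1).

!Q = !2/3 = 1/3
P -> Q = 1 -> 2/3 = 2/3
P -> Q = 1 -> 2/3 = 2/3
(P -> Q) <-> (P -> Q) = 2/3 <-> 2/3 = 1
!Q <-> ((P -> Q) <-> (P -> Q)) = 1/3 <-> 1 = 1/3
!(!Q <-> ((P -> Q) <-> (P -> Q))) = !1/3 = 2/3
Q <-> Q = 2/3 <-> 2/3 = 1
(Q <-> Q) -> P = 1 -> 1 = 1
((Q <-> Q) -> P) <-> Q = 1 <-> 2/3 = 2/3
!(((Q <-> Q) -> P) <-> Q) = !2/3 = 1/3
!(!Q <-> ((P -> Q) <-> (P -> Q))) <-> !(((Q <-> Q) -> P) <-> Q) = 2/3 <-> 1/3 = 2/3
P -> Q = 1 -> 2/3 = 2/3
Q -> Q = 2/3 -> 2/3 = 1
(Q -> Q) -> Q = 1 -> 2/3 = 2/3
(P -> Q) -> ((Q -> Q) -> Q) = 2/3 -> 2/3 = 1
R -> R = 5/6 -> 5/6 = 1
!(R -> R) = !1 = 0
((P -> Q) -> ((Q -> Q) -> Q)) -> !(R -> R) = 1 -> 0 = 0
!(((P -> Q) -> ((Q -> Q) -> Q)) -> !(R -> R)) = !0 = 1
(!(!Q <-> ((P -> Q) <-> (P -> Q))) <-> !(((Q <-> Q) -> P) <-> Q)) <-> !(((P -> Q) -> ((Q -> Q) -> Q)) -> !(R -> R)) = 2/3 <-> 1 = 2/3

2/3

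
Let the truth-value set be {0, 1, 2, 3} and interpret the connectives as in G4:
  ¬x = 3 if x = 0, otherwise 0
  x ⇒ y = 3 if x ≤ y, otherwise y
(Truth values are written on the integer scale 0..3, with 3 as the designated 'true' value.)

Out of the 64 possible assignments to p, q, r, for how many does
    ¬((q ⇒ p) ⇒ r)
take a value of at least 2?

value 3: 13 assignments (counts)
value 0: 51 assignments
So 13 of the 64 assignments meet the threshold.

13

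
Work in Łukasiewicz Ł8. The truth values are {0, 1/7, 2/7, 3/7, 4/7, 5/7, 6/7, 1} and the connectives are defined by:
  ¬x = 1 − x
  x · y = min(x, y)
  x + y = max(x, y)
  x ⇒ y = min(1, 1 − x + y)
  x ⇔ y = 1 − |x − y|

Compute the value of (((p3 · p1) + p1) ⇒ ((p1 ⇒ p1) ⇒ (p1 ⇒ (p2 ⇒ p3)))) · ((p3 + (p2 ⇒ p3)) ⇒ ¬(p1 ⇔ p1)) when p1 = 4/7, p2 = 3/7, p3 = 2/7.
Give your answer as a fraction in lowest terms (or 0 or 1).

1/7

p3 · p1 = 2/7 · 4/7 = 2/7
(p3 · p1) + p1 = 2/7 + 4/7 = 4/7
p1 ⇒ p1 = 4/7 ⇒ 4/7 = 1
p2 ⇒ p3 = 3/7 ⇒ 2/7 = 6/7
p1 ⇒ (p2 ⇒ p3) = 4/7 ⇒ 6/7 = 1
(p1 ⇒ p1) ⇒ (p1 ⇒ (p2 ⇒ p3)) = 1 ⇒ 1 = 1
((p3 · p1) + p1) ⇒ ((p1 ⇒ p1) ⇒ (p1 ⇒ (p2 ⇒ p3))) = 4/7 ⇒ 1 = 1
p2 ⇒ p3 = 3/7 ⇒ 2/7 = 6/7
p3 + (p2 ⇒ p3) = 2/7 + 6/7 = 6/7
p1 ⇔ p1 = 4/7 ⇔ 4/7 = 1
¬(p1 ⇔ p1) = ¬1 = 0
(p3 + (p2 ⇒ p3)) ⇒ ¬(p1 ⇔ p1) = 6/7 ⇒ 0 = 1/7
(((p3 · p1) + p1) ⇒ ((p1 ⇒ p1) ⇒ (p1 ⇒ (p2 ⇒ p3)))) · ((p3 + (p2 ⇒ p3)) ⇒ ¬(p1 ⇔ p1)) = 1 · 1/7 = 1/7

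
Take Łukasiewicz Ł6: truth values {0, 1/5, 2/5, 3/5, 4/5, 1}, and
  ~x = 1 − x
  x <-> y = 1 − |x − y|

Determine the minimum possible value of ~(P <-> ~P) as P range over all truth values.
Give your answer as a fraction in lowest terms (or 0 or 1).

1/5

Take P = 2/5:
~P = ~2/5 = 3/5
P <-> ~P = 2/5 <-> 3/5 = 4/5
~(P <-> ~P) = ~4/5 = 1/5
No assignment yields a value below 1/5, so this is the minimum.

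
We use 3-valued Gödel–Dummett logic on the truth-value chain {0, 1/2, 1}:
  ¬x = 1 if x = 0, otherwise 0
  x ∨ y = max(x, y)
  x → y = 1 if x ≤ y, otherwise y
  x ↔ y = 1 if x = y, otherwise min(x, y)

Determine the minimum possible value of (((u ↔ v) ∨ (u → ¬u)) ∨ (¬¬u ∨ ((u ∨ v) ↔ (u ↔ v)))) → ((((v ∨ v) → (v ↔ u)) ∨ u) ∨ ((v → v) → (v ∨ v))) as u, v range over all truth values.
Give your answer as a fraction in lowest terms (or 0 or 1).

Take u = 0, v = 1/2:
u ↔ v = 0 ↔ 1/2 = 0
¬u = ¬0 = 1
u → ¬u = 0 → 1 = 1
(u ↔ v) ∨ (u → ¬u) = 0 ∨ 1 = 1
¬u = ¬0 = 1
¬¬u = ¬1 = 0
u ∨ v = 0 ∨ 1/2 = 1/2
u ↔ v = 0 ↔ 1/2 = 0
(u ∨ v) ↔ (u ↔ v) = 1/2 ↔ 0 = 0
¬¬u ∨ ((u ∨ v) ↔ (u ↔ v)) = 0 ∨ 0 = 0
((u ↔ v) ∨ (u → ¬u)) ∨ (¬¬u ∨ ((u ∨ v) ↔ (u ↔ v))) = 1 ∨ 0 = 1
v ∨ v = 1/2 ∨ 1/2 = 1/2
v ↔ u = 1/2 ↔ 0 = 0
(v ∨ v) → (v ↔ u) = 1/2 → 0 = 0
((v ∨ v) → (v ↔ u)) ∨ u = 0 ∨ 0 = 0
v → v = 1/2 → 1/2 = 1
v ∨ v = 1/2 ∨ 1/2 = 1/2
(v → v) → (v ∨ v) = 1 → 1/2 = 1/2
(((v ∨ v) → (v ↔ u)) ∨ u) ∨ ((v → v) → (v ∨ v)) = 0 ∨ 1/2 = 1/2
(((u ↔ v) ∨ (u → ¬u)) ∨ (¬¬u ∨ ((u ∨ v) ↔ (u ↔ v)))) → ((((v ∨ v) → (v ↔ u)) ∨ u) ∨ ((v → v) → (v ∨ v))) = 1 → 1/2 = 1/2
No assignment yields a value below 1/2, so this is the minimum.

1/2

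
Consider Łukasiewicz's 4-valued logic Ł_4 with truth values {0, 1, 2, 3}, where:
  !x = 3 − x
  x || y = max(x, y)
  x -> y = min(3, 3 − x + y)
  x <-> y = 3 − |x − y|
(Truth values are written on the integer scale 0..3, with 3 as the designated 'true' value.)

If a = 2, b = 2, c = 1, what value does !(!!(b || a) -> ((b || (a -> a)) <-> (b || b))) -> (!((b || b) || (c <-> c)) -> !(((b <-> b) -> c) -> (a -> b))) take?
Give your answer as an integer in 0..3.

b || a = 2 || 2 = 2
!(b || a) = !2 = 1
!!(b || a) = !1 = 2
a -> a = 2 -> 2 = 3
b || (a -> a) = 2 || 3 = 3
b || b = 2 || 2 = 2
(b || (a -> a)) <-> (b || b) = 3 <-> 2 = 2
!!(b || a) -> ((b || (a -> a)) <-> (b || b)) = 2 -> 2 = 3
!(!!(b || a) -> ((b || (a -> a)) <-> (b || b))) = !3 = 0
b || b = 2 || 2 = 2
c <-> c = 1 <-> 1 = 3
(b || b) || (c <-> c) = 2 || 3 = 3
!((b || b) || (c <-> c)) = !3 = 0
b <-> b = 2 <-> 2 = 3
(b <-> b) -> c = 3 -> 1 = 1
a -> b = 2 -> 2 = 3
((b <-> b) -> c) -> (a -> b) = 1 -> 3 = 3
!(((b <-> b) -> c) -> (a -> b)) = !3 = 0
!((b || b) || (c <-> c)) -> !(((b <-> b) -> c) -> (a -> b)) = 0 -> 0 = 3
!(!!(b || a) -> ((b || (a -> a)) <-> (b || b))) -> (!((b || b) || (c <-> c)) -> !(((b <-> b) -> c) -> (a -> b))) = 0 -> 3 = 3

3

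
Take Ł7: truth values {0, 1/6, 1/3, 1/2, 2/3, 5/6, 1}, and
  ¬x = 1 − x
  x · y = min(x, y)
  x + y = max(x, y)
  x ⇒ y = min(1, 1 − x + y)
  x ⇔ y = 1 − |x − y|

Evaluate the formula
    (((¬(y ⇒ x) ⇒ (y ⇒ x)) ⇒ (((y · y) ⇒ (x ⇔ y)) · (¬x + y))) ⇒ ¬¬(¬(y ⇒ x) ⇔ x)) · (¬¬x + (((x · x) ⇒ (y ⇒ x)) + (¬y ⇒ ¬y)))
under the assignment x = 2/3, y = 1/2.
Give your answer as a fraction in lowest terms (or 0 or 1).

5/6

y ⇒ x = 1/2 ⇒ 2/3 = 1
¬(y ⇒ x) = ¬1 = 0
y ⇒ x = 1/2 ⇒ 2/3 = 1
¬(y ⇒ x) ⇒ (y ⇒ x) = 0 ⇒ 1 = 1
y · y = 1/2 · 1/2 = 1/2
x ⇔ y = 2/3 ⇔ 1/2 = 5/6
(y · y) ⇒ (x ⇔ y) = 1/2 ⇒ 5/6 = 1
¬x = ¬2/3 = 1/3
¬x + y = 1/3 + 1/2 = 1/2
((y · y) ⇒ (x ⇔ y)) · (¬x + y) = 1 · 1/2 = 1/2
(¬(y ⇒ x) ⇒ (y ⇒ x)) ⇒ (((y · y) ⇒ (x ⇔ y)) · (¬x + y)) = 1 ⇒ 1/2 = 1/2
y ⇒ x = 1/2 ⇒ 2/3 = 1
¬(y ⇒ x) = ¬1 = 0
¬(y ⇒ x) ⇔ x = 0 ⇔ 2/3 = 1/3
¬(¬(y ⇒ x) ⇔ x) = ¬1/3 = 2/3
¬¬(¬(y ⇒ x) ⇔ x) = ¬2/3 = 1/3
((¬(y ⇒ x) ⇒ (y ⇒ x)) ⇒ (((y · y) ⇒ (x ⇔ y)) · (¬x + y))) ⇒ ¬¬(¬(y ⇒ x) ⇔ x) = 1/2 ⇒ 1/3 = 5/6
¬x = ¬2/3 = 1/3
¬¬x = ¬1/3 = 2/3
x · x = 2/3 · 2/3 = 2/3
y ⇒ x = 1/2 ⇒ 2/3 = 1
(x · x) ⇒ (y ⇒ x) = 2/3 ⇒ 1 = 1
¬y = ¬1/2 = 1/2
¬y = ¬1/2 = 1/2
¬y ⇒ ¬y = 1/2 ⇒ 1/2 = 1
((x · x) ⇒ (y ⇒ x)) + (¬y ⇒ ¬y) = 1 + 1 = 1
¬¬x + (((x · x) ⇒ (y ⇒ x)) + (¬y ⇒ ¬y)) = 2/3 + 1 = 1
(((¬(y ⇒ x) ⇒ (y ⇒ x)) ⇒ (((y · y) ⇒ (x ⇔ y)) · (¬x + y))) ⇒ ¬¬(¬(y ⇒ x) ⇔ x)) · (¬¬x + (((x · x) ⇒ (y ⇒ x)) + (¬y ⇒ ¬y))) = 5/6 · 1 = 5/6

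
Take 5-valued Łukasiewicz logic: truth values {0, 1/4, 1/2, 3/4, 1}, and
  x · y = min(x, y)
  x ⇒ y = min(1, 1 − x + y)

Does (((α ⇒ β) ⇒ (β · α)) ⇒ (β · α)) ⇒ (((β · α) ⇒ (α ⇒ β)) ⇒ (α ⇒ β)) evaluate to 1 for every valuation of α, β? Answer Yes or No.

At α = 1/4, β = 1/2, for instance:
α ⇒ β = 1/4 ⇒ 1/2 = 1
β · α = 1/2 · 1/4 = 1/4
(α ⇒ β) ⇒ (β · α) = 1 ⇒ 1/4 = 1/4
((α ⇒ β) ⇒ (β · α)) ⇒ (β · α) = 1/4 ⇒ 1/4 = 1
(β · α) ⇒ (α ⇒ β) = 1/4 ⇒ 1 = 1
((β · α) ⇒ (α ⇒ β)) ⇒ (α ⇒ β) = 1 ⇒ 1 = 1
(((α ⇒ β) ⇒ (β · α)) ⇒ (β · α)) ⇒ (((β · α) ⇒ (α ⇒ β)) ⇒ (α ⇒ β)) = 1 ⇒ 1 = 1
and checking the remaining 24 assignments likewise gives ≥ 1 in every case.

Yes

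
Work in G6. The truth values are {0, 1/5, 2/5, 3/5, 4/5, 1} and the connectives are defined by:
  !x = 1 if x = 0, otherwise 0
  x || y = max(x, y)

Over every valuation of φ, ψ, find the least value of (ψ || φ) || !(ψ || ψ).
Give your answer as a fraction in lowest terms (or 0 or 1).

Take φ = 0, ψ = 1/5:
ψ || φ = 1/5 || 0 = 1/5
ψ || ψ = 1/5 || 1/5 = 1/5
!(ψ || ψ) = !1/5 = 0
(ψ || φ) || !(ψ || ψ) = 1/5 || 0 = 1/5
No assignment yields a value below 1/5, so this is the minimum.

1/5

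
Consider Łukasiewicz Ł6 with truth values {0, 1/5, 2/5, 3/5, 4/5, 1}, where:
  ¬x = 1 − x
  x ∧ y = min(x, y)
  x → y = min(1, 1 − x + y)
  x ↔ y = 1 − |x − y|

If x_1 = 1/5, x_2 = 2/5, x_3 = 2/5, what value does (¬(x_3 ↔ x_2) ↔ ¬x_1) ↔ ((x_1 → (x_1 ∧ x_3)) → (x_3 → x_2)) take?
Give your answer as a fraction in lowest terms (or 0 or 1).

x_3 ↔ x_2 = 2/5 ↔ 2/5 = 1
¬(x_3 ↔ x_2) = ¬1 = 0
¬x_1 = ¬1/5 = 4/5
¬(x_3 ↔ x_2) ↔ ¬x_1 = 0 ↔ 4/5 = 1/5
x_1 ∧ x_3 = 1/5 ∧ 2/5 = 1/5
x_1 → (x_1 ∧ x_3) = 1/5 → 1/5 = 1
x_3 → x_2 = 2/5 → 2/5 = 1
(x_1 → (x_1 ∧ x_3)) → (x_3 → x_2) = 1 → 1 = 1
(¬(x_3 ↔ x_2) ↔ ¬x_1) ↔ ((x_1 → (x_1 ∧ x_3)) → (x_3 → x_2)) = 1/5 ↔ 1 = 1/5

1/5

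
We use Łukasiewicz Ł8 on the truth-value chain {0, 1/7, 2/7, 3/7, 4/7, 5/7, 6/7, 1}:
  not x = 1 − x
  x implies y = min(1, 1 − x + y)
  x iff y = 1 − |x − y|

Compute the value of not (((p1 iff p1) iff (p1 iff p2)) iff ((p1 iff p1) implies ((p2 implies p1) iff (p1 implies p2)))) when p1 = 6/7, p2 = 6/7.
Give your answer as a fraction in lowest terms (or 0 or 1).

p1 iff p1 = 6/7 iff 6/7 = 1
p1 iff p2 = 6/7 iff 6/7 = 1
(p1 iff p1) iff (p1 iff p2) = 1 iff 1 = 1
p1 iff p1 = 6/7 iff 6/7 = 1
p2 implies p1 = 6/7 implies 6/7 = 1
p1 implies p2 = 6/7 implies 6/7 = 1
(p2 implies p1) iff (p1 implies p2) = 1 iff 1 = 1
(p1 iff p1) implies ((p2 implies p1) iff (p1 implies p2)) = 1 implies 1 = 1
((p1 iff p1) iff (p1 iff p2)) iff ((p1 iff p1) implies ((p2 implies p1) iff (p1 implies p2))) = 1 iff 1 = 1
not (((p1 iff p1) iff (p1 iff p2)) iff ((p1 iff p1) implies ((p2 implies p1) iff (p1 implies p2)))) = not 1 = 0

0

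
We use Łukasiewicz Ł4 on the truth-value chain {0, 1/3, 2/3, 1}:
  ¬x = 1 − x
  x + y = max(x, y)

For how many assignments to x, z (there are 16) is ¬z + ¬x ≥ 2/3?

12

x = 0, z = 0 ↦ 1  ≥
x = 0, z = 1/3 ↦ 1  ≥
x = 0, z = 2/3 ↦ 1  ≥
x = 0, z = 1 ↦ 1  ≥
x = 1/3, z = 0 ↦ 1  ≥
x = 1/3, z = 1/3 ↦ 2/3  ≥
x = 1/3, z = 2/3 ↦ 2/3  ≥
x = 1/3, z = 1 ↦ 2/3  ≥
x = 2/3, z = 0 ↦ 1  ≥
x = 2/3, z = 1/3 ↦ 2/3  ≥
x = 2/3, z = 2/3 ↦ 1/3  <
x = 2/3, z = 1 ↦ 1/3  <
x = 1, z = 0 ↦ 1  ≥
x = 1, z = 1/3 ↦ 2/3  ≥
x = 1, z = 2/3 ↦ 1/3  <
x = 1, z = 1 ↦ 0  <
So 12 of the 16 assignments meet the threshold.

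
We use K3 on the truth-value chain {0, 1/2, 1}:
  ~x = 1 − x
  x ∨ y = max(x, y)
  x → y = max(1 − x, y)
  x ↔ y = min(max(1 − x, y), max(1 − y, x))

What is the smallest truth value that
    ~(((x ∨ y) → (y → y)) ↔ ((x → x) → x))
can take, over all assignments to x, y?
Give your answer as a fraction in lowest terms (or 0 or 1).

Take x = 1, y = 0:
x ∨ y = 1 ∨ 0 = 1
y → y = 0 → 0 = 1
(x ∨ y) → (y → y) = 1 → 1 = 1
x → x = 1 → 1 = 1
(x → x) → x = 1 → 1 = 1
((x ∨ y) → (y → y)) ↔ ((x → x) → x) = 1 ↔ 1 = 1
~(((x ∨ y) → (y → y)) ↔ ((x → x) → x)) = ~1 = 0
No assignment yields a value below 0, so this is the minimum.

0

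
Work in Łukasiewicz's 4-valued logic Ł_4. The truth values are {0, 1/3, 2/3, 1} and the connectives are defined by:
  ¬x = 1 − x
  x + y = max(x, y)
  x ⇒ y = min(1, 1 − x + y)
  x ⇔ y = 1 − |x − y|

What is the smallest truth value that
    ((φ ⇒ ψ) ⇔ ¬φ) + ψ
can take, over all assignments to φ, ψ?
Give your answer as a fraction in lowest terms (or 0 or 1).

2/3

Take φ = 1/3, ψ = 1/3:
φ ⇒ ψ = 1/3 ⇒ 1/3 = 1
¬φ = ¬1/3 = 2/3
(φ ⇒ ψ) ⇔ ¬φ = 1 ⇔ 2/3 = 2/3
((φ ⇒ ψ) ⇔ ¬φ) + ψ = 2/3 + 1/3 = 2/3
No assignment yields a value below 2/3, so this is the minimum.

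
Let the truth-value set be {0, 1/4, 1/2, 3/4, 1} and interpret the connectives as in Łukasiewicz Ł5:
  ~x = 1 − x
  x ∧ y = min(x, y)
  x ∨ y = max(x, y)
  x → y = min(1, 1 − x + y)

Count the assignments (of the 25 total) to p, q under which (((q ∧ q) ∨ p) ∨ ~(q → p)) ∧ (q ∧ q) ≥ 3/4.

value 1: 5 assignments (counts)
value 3/4: 5 assignments (counts)
value 1/2: 5 assignments
value 1/4: 5 assignments
value 0: 5 assignments
So 10 of the 25 assignments meet the threshold.

10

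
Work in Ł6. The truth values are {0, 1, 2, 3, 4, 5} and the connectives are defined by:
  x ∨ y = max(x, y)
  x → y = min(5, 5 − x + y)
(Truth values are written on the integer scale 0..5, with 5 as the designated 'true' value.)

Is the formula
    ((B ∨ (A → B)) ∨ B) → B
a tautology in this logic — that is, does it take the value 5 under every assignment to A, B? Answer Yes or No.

Counterexample: take A = 0, B = 0.
A → B = 0 → 0 = 5
B ∨ (A → B) = 0 ∨ 5 = 5
(B ∨ (A → B)) ∨ B = 5 ∨ 0 = 5
((B ∨ (A → B)) ∨ B) → B = 5 → 0 = 0
This gives 0 ≠ 5.

No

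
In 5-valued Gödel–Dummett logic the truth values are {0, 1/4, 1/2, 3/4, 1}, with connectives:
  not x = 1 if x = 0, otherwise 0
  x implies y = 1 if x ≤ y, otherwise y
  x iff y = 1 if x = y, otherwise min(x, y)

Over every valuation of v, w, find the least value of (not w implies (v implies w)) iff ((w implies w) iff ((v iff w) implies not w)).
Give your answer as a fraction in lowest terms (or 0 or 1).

0

Take v = 1/4, w = 0:
not w = not 0 = 1
v implies w = 1/4 implies 0 = 0
not w implies (v implies w) = 1 implies 0 = 0
w implies w = 0 implies 0 = 1
v iff w = 1/4 iff 0 = 0
not w = not 0 = 1
(v iff w) implies not w = 0 implies 1 = 1
(w implies w) iff ((v iff w) implies not w) = 1 iff 1 = 1
(not w implies (v implies w)) iff ((w implies w) iff ((v iff w) implies not w)) = 0 iff 1 = 0
No assignment yields a value below 0, so this is the minimum.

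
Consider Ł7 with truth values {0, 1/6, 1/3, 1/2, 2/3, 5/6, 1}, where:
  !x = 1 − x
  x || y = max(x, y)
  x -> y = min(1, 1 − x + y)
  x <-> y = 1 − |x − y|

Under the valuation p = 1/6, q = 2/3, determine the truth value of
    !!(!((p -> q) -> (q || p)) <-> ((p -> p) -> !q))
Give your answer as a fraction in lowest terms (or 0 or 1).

1

p -> q = 1/6 -> 2/3 = 1
q || p = 2/3 || 1/6 = 2/3
(p -> q) -> (q || p) = 1 -> 2/3 = 2/3
!((p -> q) -> (q || p)) = !2/3 = 1/3
p -> p = 1/6 -> 1/6 = 1
!q = !2/3 = 1/3
(p -> p) -> !q = 1 -> 1/3 = 1/3
!((p -> q) -> (q || p)) <-> ((p -> p) -> !q) = 1/3 <-> 1/3 = 1
!(!((p -> q) -> (q || p)) <-> ((p -> p) -> !q)) = !1 = 0
!!(!((p -> q) -> (q || p)) <-> ((p -> p) -> !q)) = !0 = 1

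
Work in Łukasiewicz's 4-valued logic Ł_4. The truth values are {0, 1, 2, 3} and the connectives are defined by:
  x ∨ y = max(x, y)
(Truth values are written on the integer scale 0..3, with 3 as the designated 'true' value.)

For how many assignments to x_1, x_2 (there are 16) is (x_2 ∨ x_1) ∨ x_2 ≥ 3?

7

x_1 = 0, x_2 = 0 ↦ 0  <
x_1 = 0, x_2 = 1 ↦ 1  <
x_1 = 0, x_2 = 2 ↦ 2  <
x_1 = 0, x_2 = 3 ↦ 3  ≥
x_1 = 1, x_2 = 0 ↦ 1  <
x_1 = 1, x_2 = 1 ↦ 1  <
x_1 = 1, x_2 = 2 ↦ 2  <
x_1 = 1, x_2 = 3 ↦ 3  ≥
x_1 = 2, x_2 = 0 ↦ 2  <
x_1 = 2, x_2 = 1 ↦ 2  <
x_1 = 2, x_2 = 2 ↦ 2  <
x_1 = 2, x_2 = 3 ↦ 3  ≥
x_1 = 3, x_2 = 0 ↦ 3  ≥
x_1 = 3, x_2 = 1 ↦ 3  ≥
x_1 = 3, x_2 = 2 ↦ 3  ≥
x_1 = 3, x_2 = 3 ↦ 3  ≥
So 7 of the 16 assignments meet the threshold.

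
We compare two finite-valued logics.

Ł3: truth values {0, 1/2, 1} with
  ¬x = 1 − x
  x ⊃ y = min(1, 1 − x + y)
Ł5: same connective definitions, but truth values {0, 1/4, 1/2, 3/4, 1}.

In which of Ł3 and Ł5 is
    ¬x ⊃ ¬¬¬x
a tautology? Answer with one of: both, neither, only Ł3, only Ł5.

In Ł3: every assignment gives 1 — tautology.
In Ł5: every assignment gives 1 — tautology.

both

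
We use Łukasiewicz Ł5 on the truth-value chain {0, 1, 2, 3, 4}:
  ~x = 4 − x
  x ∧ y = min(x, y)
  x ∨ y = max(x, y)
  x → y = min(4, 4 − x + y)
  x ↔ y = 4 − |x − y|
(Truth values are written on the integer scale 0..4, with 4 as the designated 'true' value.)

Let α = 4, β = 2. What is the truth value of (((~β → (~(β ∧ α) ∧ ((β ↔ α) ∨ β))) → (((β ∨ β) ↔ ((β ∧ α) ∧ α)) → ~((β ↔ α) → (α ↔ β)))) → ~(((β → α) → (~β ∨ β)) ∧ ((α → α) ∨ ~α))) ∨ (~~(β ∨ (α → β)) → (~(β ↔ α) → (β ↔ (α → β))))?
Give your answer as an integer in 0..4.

~β = ~2 = 2
β ∧ α = 2 ∧ 4 = 2
~(β ∧ α) = ~2 = 2
β ↔ α = 2 ↔ 4 = 2
(β ↔ α) ∨ β = 2 ∨ 2 = 2
~(β ∧ α) ∧ ((β ↔ α) ∨ β) = 2 ∧ 2 = 2
~β → (~(β ∧ α) ∧ ((β ↔ α) ∨ β)) = 2 → 2 = 4
β ∨ β = 2 ∨ 2 = 2
β ∧ α = 2 ∧ 4 = 2
(β ∧ α) ∧ α = 2 ∧ 4 = 2
(β ∨ β) ↔ ((β ∧ α) ∧ α) = 2 ↔ 2 = 4
β ↔ α = 2 ↔ 4 = 2
α ↔ β = 4 ↔ 2 = 2
(β ↔ α) → (α ↔ β) = 2 → 2 = 4
~((β ↔ α) → (α ↔ β)) = ~4 = 0
((β ∨ β) ↔ ((β ∧ α) ∧ α)) → ~((β ↔ α) → (α ↔ β)) = 4 → 0 = 0
(~β → (~(β ∧ α) ∧ ((β ↔ α) ∨ β))) → (((β ∨ β) ↔ ((β ∧ α) ∧ α)) → ~((β ↔ α) → (α ↔ β))) = 4 → 0 = 0
β → α = 2 → 4 = 4
~β = ~2 = 2
~β ∨ β = 2 ∨ 2 = 2
(β → α) → (~β ∨ β) = 4 → 2 = 2
α → α = 4 → 4 = 4
~α = ~4 = 0
(α → α) ∨ ~α = 4 ∨ 0 = 4
((β → α) → (~β ∨ β)) ∧ ((α → α) ∨ ~α) = 2 ∧ 4 = 2
~(((β → α) → (~β ∨ β)) ∧ ((α → α) ∨ ~α)) = ~2 = 2
((~β → (~(β ∧ α) ∧ ((β ↔ α) ∨ β))) → (((β ∨ β) ↔ ((β ∧ α) ∧ α)) → ~((β ↔ α) → (α ↔ β)))) → ~(((β → α) → (~β ∨ β)) ∧ ((α → α) ∨ ~α)) = 0 → 2 = 4
α → β = 4 → 2 = 2
β ∨ (α → β) = 2 ∨ 2 = 2
~(β ∨ (α → β)) = ~2 = 2
~~(β ∨ (α → β)) = ~2 = 2
β ↔ α = 2 ↔ 4 = 2
~(β ↔ α) = ~2 = 2
α → β = 4 → 2 = 2
β ↔ (α → β) = 2 ↔ 2 = 4
~(β ↔ α) → (β ↔ (α → β)) = 2 → 4 = 4
~~(β ∨ (α → β)) → (~(β ↔ α) → (β ↔ (α → β))) = 2 → 4 = 4
(((~β → (~(β ∧ α) ∧ ((β ↔ α) ∨ β))) → (((β ∨ β) ↔ ((β ∧ α) ∧ α)) → ~((β ↔ α) → (α ↔ β)))) → ~(((β → α) → (~β ∨ β)) ∧ ((α → α) ∨ ~α))) ∨ (~~(β ∨ (α → β)) → (~(β ↔ α) → (β ↔ (α → β)))) = 4 ∨ 4 = 4

4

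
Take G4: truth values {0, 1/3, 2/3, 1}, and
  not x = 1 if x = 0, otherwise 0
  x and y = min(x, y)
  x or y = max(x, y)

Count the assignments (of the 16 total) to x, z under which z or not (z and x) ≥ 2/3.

13

x = 0, z = 0 ↦ 1  ≥
x = 0, z = 1/3 ↦ 1  ≥
x = 0, z = 2/3 ↦ 1  ≥
x = 0, z = 1 ↦ 1  ≥
x = 1/3, z = 0 ↦ 1  ≥
x = 1/3, z = 1/3 ↦ 1/3  <
x = 1/3, z = 2/3 ↦ 2/3  ≥
x = 1/3, z = 1 ↦ 1  ≥
x = 2/3, z = 0 ↦ 1  ≥
x = 2/3, z = 1/3 ↦ 1/3  <
x = 2/3, z = 2/3 ↦ 2/3  ≥
x = 2/3, z = 1 ↦ 1  ≥
x = 1, z = 0 ↦ 1  ≥
x = 1, z = 1/3 ↦ 1/3  <
x = 1, z = 2/3 ↦ 2/3  ≥
x = 1, z = 1 ↦ 1  ≥
So 13 of the 16 assignments meet the threshold.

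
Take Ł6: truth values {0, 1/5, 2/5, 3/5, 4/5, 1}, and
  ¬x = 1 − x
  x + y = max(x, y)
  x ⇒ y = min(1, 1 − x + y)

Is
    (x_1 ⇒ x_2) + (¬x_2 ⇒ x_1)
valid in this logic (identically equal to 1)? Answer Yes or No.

Counterexample: take x_1 = 1/5, x_2 = 0.
x_1 ⇒ x_2 = 1/5 ⇒ 0 = 4/5
¬x_2 = ¬0 = 1
¬x_2 ⇒ x_1 = 1 ⇒ 1/5 = 1/5
(x_1 ⇒ x_2) + (¬x_2 ⇒ x_1) = 4/5 + 1/5 = 4/5
This gives 4/5 ≠ 1.

No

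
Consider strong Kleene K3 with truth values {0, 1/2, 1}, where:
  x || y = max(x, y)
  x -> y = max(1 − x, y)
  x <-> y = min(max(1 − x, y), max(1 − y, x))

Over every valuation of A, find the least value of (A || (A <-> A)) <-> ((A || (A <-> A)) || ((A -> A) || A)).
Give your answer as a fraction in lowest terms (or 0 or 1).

Take A = 1/2:
A <-> A = 1/2 <-> 1/2 = 1/2
A || (A <-> A) = 1/2 || 1/2 = 1/2
A <-> A = 1/2 <-> 1/2 = 1/2
A || (A <-> A) = 1/2 || 1/2 = 1/2
A -> A = 1/2 -> 1/2 = 1/2
(A -> A) || A = 1/2 || 1/2 = 1/2
(A || (A <-> A)) || ((A -> A) || A) = 1/2 || 1/2 = 1/2
(A || (A <-> A)) <-> ((A || (A <-> A)) || ((A -> A) || A)) = 1/2 <-> 1/2 = 1/2
No assignment yields a value below 1/2, so this is the minimum.

1/2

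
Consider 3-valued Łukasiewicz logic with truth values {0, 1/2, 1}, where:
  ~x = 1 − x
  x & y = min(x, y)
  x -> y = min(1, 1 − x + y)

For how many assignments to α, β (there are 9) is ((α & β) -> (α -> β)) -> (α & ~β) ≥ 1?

1

α = 0, β = 0 ↦ 0  <
α = 0, β = 1/2 ↦ 0  <
α = 0, β = 1 ↦ 0  <
α = 1/2, β = 0 ↦ 1/2  <
α = 1/2, β = 1/2 ↦ 1/2  <
α = 1/2, β = 1 ↦ 0  <
α = 1, β = 0 ↦ 1  ≥
α = 1, β = 1/2 ↦ 1/2  <
α = 1, β = 1 ↦ 0  <
So 1 of the 9 assignments meets the threshold.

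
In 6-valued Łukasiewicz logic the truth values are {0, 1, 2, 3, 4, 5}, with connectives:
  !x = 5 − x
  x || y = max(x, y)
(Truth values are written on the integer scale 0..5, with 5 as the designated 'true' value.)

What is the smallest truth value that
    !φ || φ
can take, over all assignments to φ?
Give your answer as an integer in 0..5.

Take φ = 2:
!φ = !2 = 3
!φ || φ = 3 || 2 = 3
No assignment yields a value below 3, so this is the minimum.

3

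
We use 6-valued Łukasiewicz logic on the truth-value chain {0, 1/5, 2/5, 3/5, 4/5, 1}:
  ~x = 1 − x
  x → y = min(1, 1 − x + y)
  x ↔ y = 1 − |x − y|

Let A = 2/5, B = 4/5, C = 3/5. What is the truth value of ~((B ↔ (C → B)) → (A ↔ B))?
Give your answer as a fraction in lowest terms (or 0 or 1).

C → B = 3/5 → 4/5 = 1
B ↔ (C → B) = 4/5 ↔ 1 = 4/5
A ↔ B = 2/5 ↔ 4/5 = 3/5
(B ↔ (C → B)) → (A ↔ B) = 4/5 → 3/5 = 4/5
~((B ↔ (C → B)) → (A ↔ B)) = ~4/5 = 1/5

1/5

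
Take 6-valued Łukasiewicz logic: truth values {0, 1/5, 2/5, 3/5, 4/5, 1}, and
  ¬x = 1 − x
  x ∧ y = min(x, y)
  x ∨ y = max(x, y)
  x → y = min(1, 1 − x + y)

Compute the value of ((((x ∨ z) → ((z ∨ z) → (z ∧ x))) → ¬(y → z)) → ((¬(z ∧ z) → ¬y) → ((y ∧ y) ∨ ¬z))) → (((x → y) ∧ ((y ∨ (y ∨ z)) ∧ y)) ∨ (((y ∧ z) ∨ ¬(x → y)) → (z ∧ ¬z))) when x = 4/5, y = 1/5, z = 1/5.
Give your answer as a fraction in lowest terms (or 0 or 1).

x ∨ z = 4/5 ∨ 1/5 = 4/5
z ∨ z = 1/5 ∨ 1/5 = 1/5
z ∧ x = 1/5 ∧ 4/5 = 1/5
(z ∨ z) → (z ∧ x) = 1/5 → 1/5 = 1
(x ∨ z) → ((z ∨ z) → (z ∧ x)) = 4/5 → 1 = 1
y → z = 1/5 → 1/5 = 1
¬(y → z) = ¬1 = 0
((x ∨ z) → ((z ∨ z) → (z ∧ x))) → ¬(y → z) = 1 → 0 = 0
z ∧ z = 1/5 ∧ 1/5 = 1/5
¬(z ∧ z) = ¬1/5 = 4/5
¬y = ¬1/5 = 4/5
¬(z ∧ z) → ¬y = 4/5 → 4/5 = 1
y ∧ y = 1/5 ∧ 1/5 = 1/5
¬z = ¬1/5 = 4/5
(y ∧ y) ∨ ¬z = 1/5 ∨ 4/5 = 4/5
(¬(z ∧ z) → ¬y) → ((y ∧ y) ∨ ¬z) = 1 → 4/5 = 4/5
(((x ∨ z) → ((z ∨ z) → (z ∧ x))) → ¬(y → z)) → ((¬(z ∧ z) → ¬y) → ((y ∧ y) ∨ ¬z)) = 0 → 4/5 = 1
x → y = 4/5 → 1/5 = 2/5
y ∨ z = 1/5 ∨ 1/5 = 1/5
y ∨ (y ∨ z) = 1/5 ∨ 1/5 = 1/5
(y ∨ (y ∨ z)) ∧ y = 1/5 ∧ 1/5 = 1/5
(x → y) ∧ ((y ∨ (y ∨ z)) ∧ y) = 2/5 ∧ 1/5 = 1/5
y ∧ z = 1/5 ∧ 1/5 = 1/5
x → y = 4/5 → 1/5 = 2/5
¬(x → y) = ¬2/5 = 3/5
(y ∧ z) ∨ ¬(x → y) = 1/5 ∨ 3/5 = 3/5
¬z = ¬1/5 = 4/5
z ∧ ¬z = 1/5 ∧ 4/5 = 1/5
((y ∧ z) ∨ ¬(x → y)) → (z ∧ ¬z) = 3/5 → 1/5 = 3/5
((x → y) ∧ ((y ∨ (y ∨ z)) ∧ y)) ∨ (((y ∧ z) ∨ ¬(x → y)) → (z ∧ ¬z)) = 1/5 ∨ 3/5 = 3/5
((((x ∨ z) → ((z ∨ z) → (z ∧ x))) → ¬(y → z)) → ((¬(z ∧ z) → ¬y) → ((y ∧ y) ∨ ¬z))) → (((x → y) ∧ ((y ∨ (y ∨ z)) ∧ y)) ∨ (((y ∧ z) ∨ ¬(x → y)) → (z ∧ ¬z))) = 1 → 3/5 = 3/5

3/5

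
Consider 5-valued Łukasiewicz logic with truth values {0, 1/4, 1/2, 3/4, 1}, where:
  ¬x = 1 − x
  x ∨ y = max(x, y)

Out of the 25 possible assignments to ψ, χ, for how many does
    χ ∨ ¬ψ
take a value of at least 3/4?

value 1: 9 assignments (counts)
value 3/4: 7 assignments (counts)
value 1/2: 5 assignments
value 1/4: 3 assignments
value 0: 1 assignment
So 16 of the 25 assignments meet the threshold.

16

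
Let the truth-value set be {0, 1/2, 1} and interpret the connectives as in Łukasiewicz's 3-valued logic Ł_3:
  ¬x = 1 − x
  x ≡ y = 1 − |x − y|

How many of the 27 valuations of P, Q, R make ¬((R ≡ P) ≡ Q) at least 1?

5

value 1: 5 assignments (counts)
value 1/2: 13 assignments
value 0: 9 assignments
So 5 of the 27 assignments meet the threshold.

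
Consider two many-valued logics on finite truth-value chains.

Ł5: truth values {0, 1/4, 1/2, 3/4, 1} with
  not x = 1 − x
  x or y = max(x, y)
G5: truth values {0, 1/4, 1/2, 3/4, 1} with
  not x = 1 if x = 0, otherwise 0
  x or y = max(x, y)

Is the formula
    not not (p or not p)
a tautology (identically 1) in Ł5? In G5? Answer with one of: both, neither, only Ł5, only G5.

In Ł5: at p = 1/4 the value is 3/4 — not a tautology.
In G5: every assignment gives 1 — tautology.

only G5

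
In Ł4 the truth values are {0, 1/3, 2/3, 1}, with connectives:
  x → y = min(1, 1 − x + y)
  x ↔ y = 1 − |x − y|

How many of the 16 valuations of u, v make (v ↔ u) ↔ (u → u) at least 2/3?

u = 0, v = 0 ↦ 1  ≥
u = 0, v = 1/3 ↦ 2/3  ≥
u = 0, v = 2/3 ↦ 1/3  <
u = 0, v = 1 ↦ 0  <
u = 1/3, v = 0 ↦ 2/3  ≥
u = 1/3, v = 1/3 ↦ 1  ≥
u = 1/3, v = 2/3 ↦ 2/3  ≥
u = 1/3, v = 1 ↦ 1/3  <
u = 2/3, v = 0 ↦ 1/3  <
u = 2/3, v = 1/3 ↦ 2/3  ≥
u = 2/3, v = 2/3 ↦ 1  ≥
u = 2/3, v = 1 ↦ 2/3  ≥
u = 1, v = 0 ↦ 0  <
u = 1, v = 1/3 ↦ 1/3  <
u = 1, v = 2/3 ↦ 2/3  ≥
u = 1, v = 1 ↦ 1  ≥
So 10 of the 16 assignments meet the threshold.

10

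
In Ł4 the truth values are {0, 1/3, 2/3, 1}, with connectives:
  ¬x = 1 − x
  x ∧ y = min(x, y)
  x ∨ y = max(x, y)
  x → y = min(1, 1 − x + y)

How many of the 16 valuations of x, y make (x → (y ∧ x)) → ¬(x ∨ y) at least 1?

x = 0, y = 0 ↦ 1  ≥
x = 0, y = 1/3 ↦ 2/3  <
x = 0, y = 2/3 ↦ 1/3  <
x = 0, y = 1 ↦ 0  <
x = 1/3, y = 0 ↦ 1  ≥
x = 1/3, y = 1/3 ↦ 2/3  <
x = 1/3, y = 2/3 ↦ 1/3  <
x = 1/3, y = 1 ↦ 0  <
x = 2/3, y = 0 ↦ 1  ≥
x = 2/3, y = 1/3 ↦ 2/3  <
x = 2/3, y = 2/3 ↦ 1/3  <
x = 2/3, y = 1 ↦ 0  <
x = 1, y = 0 ↦ 1  ≥
x = 1, y = 1/3 ↦ 2/3  <
x = 1, y = 2/3 ↦ 1/3  <
x = 1, y = 1 ↦ 0  <
So 4 of the 16 assignments meet the threshold.

4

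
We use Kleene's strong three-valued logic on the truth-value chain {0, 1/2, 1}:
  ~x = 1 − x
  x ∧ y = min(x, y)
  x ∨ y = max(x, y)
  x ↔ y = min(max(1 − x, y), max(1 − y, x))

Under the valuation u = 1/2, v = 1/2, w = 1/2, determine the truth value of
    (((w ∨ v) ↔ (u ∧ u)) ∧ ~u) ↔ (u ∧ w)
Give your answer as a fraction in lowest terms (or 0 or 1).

w ∨ v = 1/2 ∨ 1/2 = 1/2
u ∧ u = 1/2 ∧ 1/2 = 1/2
(w ∨ v) ↔ (u ∧ u) = 1/2 ↔ 1/2 = 1/2
~u = ~1/2 = 1/2
((w ∨ v) ↔ (u ∧ u)) ∧ ~u = 1/2 ∧ 1/2 = 1/2
u ∧ w = 1/2 ∧ 1/2 = 1/2
(((w ∨ v) ↔ (u ∧ u)) ∧ ~u) ↔ (u ∧ w) = 1/2 ↔ 1/2 = 1/2

1/2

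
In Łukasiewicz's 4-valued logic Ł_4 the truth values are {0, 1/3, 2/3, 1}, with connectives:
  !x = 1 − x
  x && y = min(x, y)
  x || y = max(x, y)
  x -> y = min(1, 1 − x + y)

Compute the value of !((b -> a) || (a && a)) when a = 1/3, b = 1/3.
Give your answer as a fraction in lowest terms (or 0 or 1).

0

b -> a = 1/3 -> 1/3 = 1
a && a = 1/3 && 1/3 = 1/3
(b -> a) || (a && a) = 1 || 1/3 = 1
!((b -> a) || (a && a)) = !1 = 0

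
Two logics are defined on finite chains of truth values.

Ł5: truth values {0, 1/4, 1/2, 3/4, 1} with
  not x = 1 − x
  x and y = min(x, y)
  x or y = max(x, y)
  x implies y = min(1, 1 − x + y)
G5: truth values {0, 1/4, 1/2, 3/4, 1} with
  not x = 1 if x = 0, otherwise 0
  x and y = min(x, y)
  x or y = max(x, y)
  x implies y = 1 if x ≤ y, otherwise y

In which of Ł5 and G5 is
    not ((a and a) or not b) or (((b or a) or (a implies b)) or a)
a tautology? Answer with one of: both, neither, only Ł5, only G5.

In Ł5: at a = 1/4, b = 0 the value is 3/4 — not a tautology.
In G5: at a = 1/4, b = 0 the value is 1/4 — not a tautology.

neither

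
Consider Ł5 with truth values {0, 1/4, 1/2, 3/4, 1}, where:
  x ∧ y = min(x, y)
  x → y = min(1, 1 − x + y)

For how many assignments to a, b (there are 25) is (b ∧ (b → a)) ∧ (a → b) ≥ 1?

value 1: 1 assignment (counts)
value 3/4: 4 assignments
value 1/2: 7 assignments
value 1/4: 7 assignments
value 0: 6 assignments
So 1 of the 25 assignments meets the threshold.

1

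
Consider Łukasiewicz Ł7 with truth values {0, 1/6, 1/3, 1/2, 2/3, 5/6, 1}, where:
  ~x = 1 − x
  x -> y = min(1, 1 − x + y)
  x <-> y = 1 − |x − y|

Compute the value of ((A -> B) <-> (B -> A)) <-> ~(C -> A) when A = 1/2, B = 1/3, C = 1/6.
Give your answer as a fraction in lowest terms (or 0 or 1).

A -> B = 1/2 -> 1/3 = 5/6
B -> A = 1/3 -> 1/2 = 1
(A -> B) <-> (B -> A) = 5/6 <-> 1 = 5/6
C -> A = 1/6 -> 1/2 = 1
~(C -> A) = ~1 = 0
((A -> B) <-> (B -> A)) <-> ~(C -> A) = 5/6 <-> 0 = 1/6

1/6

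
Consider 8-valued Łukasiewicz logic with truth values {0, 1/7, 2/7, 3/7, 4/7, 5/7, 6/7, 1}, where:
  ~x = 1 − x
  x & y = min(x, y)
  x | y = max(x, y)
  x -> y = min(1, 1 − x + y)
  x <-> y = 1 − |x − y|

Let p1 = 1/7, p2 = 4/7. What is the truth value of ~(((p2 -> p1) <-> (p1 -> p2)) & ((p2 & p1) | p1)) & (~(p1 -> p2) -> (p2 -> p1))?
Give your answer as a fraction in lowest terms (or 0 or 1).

6/7

p2 -> p1 = 4/7 -> 1/7 = 4/7
p1 -> p2 = 1/7 -> 4/7 = 1
(p2 -> p1) <-> (p1 -> p2) = 4/7 <-> 1 = 4/7
p2 & p1 = 4/7 & 1/7 = 1/7
(p2 & p1) | p1 = 1/7 | 1/7 = 1/7
((p2 -> p1) <-> (p1 -> p2)) & ((p2 & p1) | p1) = 4/7 & 1/7 = 1/7
~(((p2 -> p1) <-> (p1 -> p2)) & ((p2 & p1) | p1)) = ~1/7 = 6/7
p1 -> p2 = 1/7 -> 4/7 = 1
~(p1 -> p2) = ~1 = 0
p2 -> p1 = 4/7 -> 1/7 = 4/7
~(p1 -> p2) -> (p2 -> p1) = 0 -> 4/7 = 1
~(((p2 -> p1) <-> (p1 -> p2)) & ((p2 & p1) | p1)) & (~(p1 -> p2) -> (p2 -> p1)) = 6/7 & 1 = 6/7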